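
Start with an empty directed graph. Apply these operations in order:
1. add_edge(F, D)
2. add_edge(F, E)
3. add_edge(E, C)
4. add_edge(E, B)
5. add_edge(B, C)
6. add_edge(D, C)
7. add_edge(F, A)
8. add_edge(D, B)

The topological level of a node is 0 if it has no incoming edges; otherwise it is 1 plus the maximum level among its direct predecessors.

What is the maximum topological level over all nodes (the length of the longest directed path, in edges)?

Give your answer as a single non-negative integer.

Op 1: add_edge(F, D). Edges now: 1
Op 2: add_edge(F, E). Edges now: 2
Op 3: add_edge(E, C). Edges now: 3
Op 4: add_edge(E, B). Edges now: 4
Op 5: add_edge(B, C). Edges now: 5
Op 6: add_edge(D, C). Edges now: 6
Op 7: add_edge(F, A). Edges now: 7
Op 8: add_edge(D, B). Edges now: 8
Compute levels (Kahn BFS):
  sources (in-degree 0): F
  process F: level=0
    F->A: in-degree(A)=0, level(A)=1, enqueue
    F->D: in-degree(D)=0, level(D)=1, enqueue
    F->E: in-degree(E)=0, level(E)=1, enqueue
  process A: level=1
  process D: level=1
    D->B: in-degree(B)=1, level(B)>=2
    D->C: in-degree(C)=2, level(C)>=2
  process E: level=1
    E->B: in-degree(B)=0, level(B)=2, enqueue
    E->C: in-degree(C)=1, level(C)>=2
  process B: level=2
    B->C: in-degree(C)=0, level(C)=3, enqueue
  process C: level=3
All levels: A:1, B:2, C:3, D:1, E:1, F:0
max level = 3

Answer: 3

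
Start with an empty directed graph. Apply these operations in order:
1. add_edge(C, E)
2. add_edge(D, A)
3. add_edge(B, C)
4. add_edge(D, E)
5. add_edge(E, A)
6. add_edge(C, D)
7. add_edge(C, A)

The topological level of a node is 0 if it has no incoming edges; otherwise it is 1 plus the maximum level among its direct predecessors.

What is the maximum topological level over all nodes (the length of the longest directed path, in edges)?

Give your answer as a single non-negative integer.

Answer: 4

Derivation:
Op 1: add_edge(C, E). Edges now: 1
Op 2: add_edge(D, A). Edges now: 2
Op 3: add_edge(B, C). Edges now: 3
Op 4: add_edge(D, E). Edges now: 4
Op 5: add_edge(E, A). Edges now: 5
Op 6: add_edge(C, D). Edges now: 6
Op 7: add_edge(C, A). Edges now: 7
Compute levels (Kahn BFS):
  sources (in-degree 0): B
  process B: level=0
    B->C: in-degree(C)=0, level(C)=1, enqueue
  process C: level=1
    C->A: in-degree(A)=2, level(A)>=2
    C->D: in-degree(D)=0, level(D)=2, enqueue
    C->E: in-degree(E)=1, level(E)>=2
  process D: level=2
    D->A: in-degree(A)=1, level(A)>=3
    D->E: in-degree(E)=0, level(E)=3, enqueue
  process E: level=3
    E->A: in-degree(A)=0, level(A)=4, enqueue
  process A: level=4
All levels: A:4, B:0, C:1, D:2, E:3
max level = 4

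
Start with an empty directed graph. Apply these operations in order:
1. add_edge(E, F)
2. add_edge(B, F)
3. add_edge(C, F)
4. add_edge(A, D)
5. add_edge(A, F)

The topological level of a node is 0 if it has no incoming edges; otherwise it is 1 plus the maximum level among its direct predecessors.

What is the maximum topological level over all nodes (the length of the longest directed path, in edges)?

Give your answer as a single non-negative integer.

Answer: 1

Derivation:
Op 1: add_edge(E, F). Edges now: 1
Op 2: add_edge(B, F). Edges now: 2
Op 3: add_edge(C, F). Edges now: 3
Op 4: add_edge(A, D). Edges now: 4
Op 5: add_edge(A, F). Edges now: 5
Compute levels (Kahn BFS):
  sources (in-degree 0): A, B, C, E
  process A: level=0
    A->D: in-degree(D)=0, level(D)=1, enqueue
    A->F: in-degree(F)=3, level(F)>=1
  process B: level=0
    B->F: in-degree(F)=2, level(F)>=1
  process C: level=0
    C->F: in-degree(F)=1, level(F)>=1
  process E: level=0
    E->F: in-degree(F)=0, level(F)=1, enqueue
  process D: level=1
  process F: level=1
All levels: A:0, B:0, C:0, D:1, E:0, F:1
max level = 1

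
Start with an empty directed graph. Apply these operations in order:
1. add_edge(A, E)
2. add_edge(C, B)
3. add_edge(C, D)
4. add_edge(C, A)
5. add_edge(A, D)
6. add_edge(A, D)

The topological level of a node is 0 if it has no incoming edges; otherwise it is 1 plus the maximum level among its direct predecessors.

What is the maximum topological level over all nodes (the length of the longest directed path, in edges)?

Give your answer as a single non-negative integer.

Op 1: add_edge(A, E). Edges now: 1
Op 2: add_edge(C, B). Edges now: 2
Op 3: add_edge(C, D). Edges now: 3
Op 4: add_edge(C, A). Edges now: 4
Op 5: add_edge(A, D). Edges now: 5
Op 6: add_edge(A, D) (duplicate, no change). Edges now: 5
Compute levels (Kahn BFS):
  sources (in-degree 0): C
  process C: level=0
    C->A: in-degree(A)=0, level(A)=1, enqueue
    C->B: in-degree(B)=0, level(B)=1, enqueue
    C->D: in-degree(D)=1, level(D)>=1
  process A: level=1
    A->D: in-degree(D)=0, level(D)=2, enqueue
    A->E: in-degree(E)=0, level(E)=2, enqueue
  process B: level=1
  process D: level=2
  process E: level=2
All levels: A:1, B:1, C:0, D:2, E:2
max level = 2

Answer: 2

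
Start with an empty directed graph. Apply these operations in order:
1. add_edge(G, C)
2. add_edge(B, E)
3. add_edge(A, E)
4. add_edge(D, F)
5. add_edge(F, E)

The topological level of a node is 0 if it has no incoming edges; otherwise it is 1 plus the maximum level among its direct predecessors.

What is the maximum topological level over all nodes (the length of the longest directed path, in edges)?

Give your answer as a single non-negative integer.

Op 1: add_edge(G, C). Edges now: 1
Op 2: add_edge(B, E). Edges now: 2
Op 3: add_edge(A, E). Edges now: 3
Op 4: add_edge(D, F). Edges now: 4
Op 5: add_edge(F, E). Edges now: 5
Compute levels (Kahn BFS):
  sources (in-degree 0): A, B, D, G
  process A: level=0
    A->E: in-degree(E)=2, level(E)>=1
  process B: level=0
    B->E: in-degree(E)=1, level(E)>=1
  process D: level=0
    D->F: in-degree(F)=0, level(F)=1, enqueue
  process G: level=0
    G->C: in-degree(C)=0, level(C)=1, enqueue
  process F: level=1
    F->E: in-degree(E)=0, level(E)=2, enqueue
  process C: level=1
  process E: level=2
All levels: A:0, B:0, C:1, D:0, E:2, F:1, G:0
max level = 2

Answer: 2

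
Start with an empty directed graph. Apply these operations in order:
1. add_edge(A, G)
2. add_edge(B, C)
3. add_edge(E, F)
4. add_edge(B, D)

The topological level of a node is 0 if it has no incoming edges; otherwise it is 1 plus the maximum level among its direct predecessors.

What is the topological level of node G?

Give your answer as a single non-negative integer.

Answer: 1

Derivation:
Op 1: add_edge(A, G). Edges now: 1
Op 2: add_edge(B, C). Edges now: 2
Op 3: add_edge(E, F). Edges now: 3
Op 4: add_edge(B, D). Edges now: 4
Compute levels (Kahn BFS):
  sources (in-degree 0): A, B, E
  process A: level=0
    A->G: in-degree(G)=0, level(G)=1, enqueue
  process B: level=0
    B->C: in-degree(C)=0, level(C)=1, enqueue
    B->D: in-degree(D)=0, level(D)=1, enqueue
  process E: level=0
    E->F: in-degree(F)=0, level(F)=1, enqueue
  process G: level=1
  process C: level=1
  process D: level=1
  process F: level=1
All levels: A:0, B:0, C:1, D:1, E:0, F:1, G:1
level(G) = 1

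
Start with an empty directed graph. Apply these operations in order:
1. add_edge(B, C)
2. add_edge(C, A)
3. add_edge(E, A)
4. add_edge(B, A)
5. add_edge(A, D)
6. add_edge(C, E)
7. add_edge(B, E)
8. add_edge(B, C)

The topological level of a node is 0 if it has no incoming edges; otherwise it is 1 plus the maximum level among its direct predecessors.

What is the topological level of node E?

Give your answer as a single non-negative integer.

Answer: 2

Derivation:
Op 1: add_edge(B, C). Edges now: 1
Op 2: add_edge(C, A). Edges now: 2
Op 3: add_edge(E, A). Edges now: 3
Op 4: add_edge(B, A). Edges now: 4
Op 5: add_edge(A, D). Edges now: 5
Op 6: add_edge(C, E). Edges now: 6
Op 7: add_edge(B, E). Edges now: 7
Op 8: add_edge(B, C) (duplicate, no change). Edges now: 7
Compute levels (Kahn BFS):
  sources (in-degree 0): B
  process B: level=0
    B->A: in-degree(A)=2, level(A)>=1
    B->C: in-degree(C)=0, level(C)=1, enqueue
    B->E: in-degree(E)=1, level(E)>=1
  process C: level=1
    C->A: in-degree(A)=1, level(A)>=2
    C->E: in-degree(E)=0, level(E)=2, enqueue
  process E: level=2
    E->A: in-degree(A)=0, level(A)=3, enqueue
  process A: level=3
    A->D: in-degree(D)=0, level(D)=4, enqueue
  process D: level=4
All levels: A:3, B:0, C:1, D:4, E:2
level(E) = 2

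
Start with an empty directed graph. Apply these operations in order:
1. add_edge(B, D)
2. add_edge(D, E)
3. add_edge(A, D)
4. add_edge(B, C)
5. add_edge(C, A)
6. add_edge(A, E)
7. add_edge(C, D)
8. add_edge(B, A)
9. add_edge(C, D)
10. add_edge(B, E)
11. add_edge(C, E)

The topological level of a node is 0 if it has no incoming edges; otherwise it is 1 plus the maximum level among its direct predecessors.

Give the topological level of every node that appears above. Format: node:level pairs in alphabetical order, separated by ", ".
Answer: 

Op 1: add_edge(B, D). Edges now: 1
Op 2: add_edge(D, E). Edges now: 2
Op 3: add_edge(A, D). Edges now: 3
Op 4: add_edge(B, C). Edges now: 4
Op 5: add_edge(C, A). Edges now: 5
Op 6: add_edge(A, E). Edges now: 6
Op 7: add_edge(C, D). Edges now: 7
Op 8: add_edge(B, A). Edges now: 8
Op 9: add_edge(C, D) (duplicate, no change). Edges now: 8
Op 10: add_edge(B, E). Edges now: 9
Op 11: add_edge(C, E). Edges now: 10
Compute levels (Kahn BFS):
  sources (in-degree 0): B
  process B: level=0
    B->A: in-degree(A)=1, level(A)>=1
    B->C: in-degree(C)=0, level(C)=1, enqueue
    B->D: in-degree(D)=2, level(D)>=1
    B->E: in-degree(E)=3, level(E)>=1
  process C: level=1
    C->A: in-degree(A)=0, level(A)=2, enqueue
    C->D: in-degree(D)=1, level(D)>=2
    C->E: in-degree(E)=2, level(E)>=2
  process A: level=2
    A->D: in-degree(D)=0, level(D)=3, enqueue
    A->E: in-degree(E)=1, level(E)>=3
  process D: level=3
    D->E: in-degree(E)=0, level(E)=4, enqueue
  process E: level=4
All levels: A:2, B:0, C:1, D:3, E:4

Answer: A:2, B:0, C:1, D:3, E:4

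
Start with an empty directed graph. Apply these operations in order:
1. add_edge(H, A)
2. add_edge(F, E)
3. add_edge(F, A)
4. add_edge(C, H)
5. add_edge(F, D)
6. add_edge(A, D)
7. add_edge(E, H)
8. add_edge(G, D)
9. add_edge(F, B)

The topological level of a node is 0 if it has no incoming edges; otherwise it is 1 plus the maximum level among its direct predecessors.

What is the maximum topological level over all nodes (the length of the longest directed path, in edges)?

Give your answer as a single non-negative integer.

Op 1: add_edge(H, A). Edges now: 1
Op 2: add_edge(F, E). Edges now: 2
Op 3: add_edge(F, A). Edges now: 3
Op 4: add_edge(C, H). Edges now: 4
Op 5: add_edge(F, D). Edges now: 5
Op 6: add_edge(A, D). Edges now: 6
Op 7: add_edge(E, H). Edges now: 7
Op 8: add_edge(G, D). Edges now: 8
Op 9: add_edge(F, B). Edges now: 9
Compute levels (Kahn BFS):
  sources (in-degree 0): C, F, G
  process C: level=0
    C->H: in-degree(H)=1, level(H)>=1
  process F: level=0
    F->A: in-degree(A)=1, level(A)>=1
    F->B: in-degree(B)=0, level(B)=1, enqueue
    F->D: in-degree(D)=2, level(D)>=1
    F->E: in-degree(E)=0, level(E)=1, enqueue
  process G: level=0
    G->D: in-degree(D)=1, level(D)>=1
  process B: level=1
  process E: level=1
    E->H: in-degree(H)=0, level(H)=2, enqueue
  process H: level=2
    H->A: in-degree(A)=0, level(A)=3, enqueue
  process A: level=3
    A->D: in-degree(D)=0, level(D)=4, enqueue
  process D: level=4
All levels: A:3, B:1, C:0, D:4, E:1, F:0, G:0, H:2
max level = 4

Answer: 4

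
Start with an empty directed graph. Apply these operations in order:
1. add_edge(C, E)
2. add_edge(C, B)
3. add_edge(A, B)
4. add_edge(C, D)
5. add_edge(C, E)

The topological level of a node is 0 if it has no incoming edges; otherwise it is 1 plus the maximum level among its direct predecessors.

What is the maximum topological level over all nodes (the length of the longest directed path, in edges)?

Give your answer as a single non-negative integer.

Answer: 1

Derivation:
Op 1: add_edge(C, E). Edges now: 1
Op 2: add_edge(C, B). Edges now: 2
Op 3: add_edge(A, B). Edges now: 3
Op 4: add_edge(C, D). Edges now: 4
Op 5: add_edge(C, E) (duplicate, no change). Edges now: 4
Compute levels (Kahn BFS):
  sources (in-degree 0): A, C
  process A: level=0
    A->B: in-degree(B)=1, level(B)>=1
  process C: level=0
    C->B: in-degree(B)=0, level(B)=1, enqueue
    C->D: in-degree(D)=0, level(D)=1, enqueue
    C->E: in-degree(E)=0, level(E)=1, enqueue
  process B: level=1
  process D: level=1
  process E: level=1
All levels: A:0, B:1, C:0, D:1, E:1
max level = 1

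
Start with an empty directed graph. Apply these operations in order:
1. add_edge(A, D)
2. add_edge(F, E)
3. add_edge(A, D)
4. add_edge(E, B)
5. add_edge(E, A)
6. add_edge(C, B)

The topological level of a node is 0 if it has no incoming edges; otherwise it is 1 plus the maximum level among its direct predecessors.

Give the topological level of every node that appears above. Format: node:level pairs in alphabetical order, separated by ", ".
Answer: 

Op 1: add_edge(A, D). Edges now: 1
Op 2: add_edge(F, E). Edges now: 2
Op 3: add_edge(A, D) (duplicate, no change). Edges now: 2
Op 4: add_edge(E, B). Edges now: 3
Op 5: add_edge(E, A). Edges now: 4
Op 6: add_edge(C, B). Edges now: 5
Compute levels (Kahn BFS):
  sources (in-degree 0): C, F
  process C: level=0
    C->B: in-degree(B)=1, level(B)>=1
  process F: level=0
    F->E: in-degree(E)=0, level(E)=1, enqueue
  process E: level=1
    E->A: in-degree(A)=0, level(A)=2, enqueue
    E->B: in-degree(B)=0, level(B)=2, enqueue
  process A: level=2
    A->D: in-degree(D)=0, level(D)=3, enqueue
  process B: level=2
  process D: level=3
All levels: A:2, B:2, C:0, D:3, E:1, F:0

Answer: A:2, B:2, C:0, D:3, E:1, F:0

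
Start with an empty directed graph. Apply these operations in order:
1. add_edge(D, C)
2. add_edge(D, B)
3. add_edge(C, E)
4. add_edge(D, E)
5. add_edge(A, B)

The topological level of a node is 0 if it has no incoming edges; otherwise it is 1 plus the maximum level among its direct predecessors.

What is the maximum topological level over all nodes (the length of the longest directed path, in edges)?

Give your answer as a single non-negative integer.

Answer: 2

Derivation:
Op 1: add_edge(D, C). Edges now: 1
Op 2: add_edge(D, B). Edges now: 2
Op 3: add_edge(C, E). Edges now: 3
Op 4: add_edge(D, E). Edges now: 4
Op 5: add_edge(A, B). Edges now: 5
Compute levels (Kahn BFS):
  sources (in-degree 0): A, D
  process A: level=0
    A->B: in-degree(B)=1, level(B)>=1
  process D: level=0
    D->B: in-degree(B)=0, level(B)=1, enqueue
    D->C: in-degree(C)=0, level(C)=1, enqueue
    D->E: in-degree(E)=1, level(E)>=1
  process B: level=1
  process C: level=1
    C->E: in-degree(E)=0, level(E)=2, enqueue
  process E: level=2
All levels: A:0, B:1, C:1, D:0, E:2
max level = 2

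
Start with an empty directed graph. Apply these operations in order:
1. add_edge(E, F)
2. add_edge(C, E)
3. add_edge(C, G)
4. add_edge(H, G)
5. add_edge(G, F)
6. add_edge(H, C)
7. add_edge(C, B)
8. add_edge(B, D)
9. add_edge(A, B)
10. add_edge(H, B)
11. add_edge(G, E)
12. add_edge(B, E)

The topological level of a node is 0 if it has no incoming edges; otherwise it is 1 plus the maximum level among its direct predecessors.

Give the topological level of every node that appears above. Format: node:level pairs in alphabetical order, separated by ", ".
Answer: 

Op 1: add_edge(E, F). Edges now: 1
Op 2: add_edge(C, E). Edges now: 2
Op 3: add_edge(C, G). Edges now: 3
Op 4: add_edge(H, G). Edges now: 4
Op 5: add_edge(G, F). Edges now: 5
Op 6: add_edge(H, C). Edges now: 6
Op 7: add_edge(C, B). Edges now: 7
Op 8: add_edge(B, D). Edges now: 8
Op 9: add_edge(A, B). Edges now: 9
Op 10: add_edge(H, B). Edges now: 10
Op 11: add_edge(G, E). Edges now: 11
Op 12: add_edge(B, E). Edges now: 12
Compute levels (Kahn BFS):
  sources (in-degree 0): A, H
  process A: level=0
    A->B: in-degree(B)=2, level(B)>=1
  process H: level=0
    H->B: in-degree(B)=1, level(B)>=1
    H->C: in-degree(C)=0, level(C)=1, enqueue
    H->G: in-degree(G)=1, level(G)>=1
  process C: level=1
    C->B: in-degree(B)=0, level(B)=2, enqueue
    C->E: in-degree(E)=2, level(E)>=2
    C->G: in-degree(G)=0, level(G)=2, enqueue
  process B: level=2
    B->D: in-degree(D)=0, level(D)=3, enqueue
    B->E: in-degree(E)=1, level(E)>=3
  process G: level=2
    G->E: in-degree(E)=0, level(E)=3, enqueue
    G->F: in-degree(F)=1, level(F)>=3
  process D: level=3
  process E: level=3
    E->F: in-degree(F)=0, level(F)=4, enqueue
  process F: level=4
All levels: A:0, B:2, C:1, D:3, E:3, F:4, G:2, H:0

Answer: A:0, B:2, C:1, D:3, E:3, F:4, G:2, H:0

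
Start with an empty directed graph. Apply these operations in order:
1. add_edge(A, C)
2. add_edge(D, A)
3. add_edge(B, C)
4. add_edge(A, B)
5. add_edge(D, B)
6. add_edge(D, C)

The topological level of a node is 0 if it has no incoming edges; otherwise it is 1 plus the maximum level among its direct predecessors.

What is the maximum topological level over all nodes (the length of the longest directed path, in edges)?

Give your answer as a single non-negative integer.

Answer: 3

Derivation:
Op 1: add_edge(A, C). Edges now: 1
Op 2: add_edge(D, A). Edges now: 2
Op 3: add_edge(B, C). Edges now: 3
Op 4: add_edge(A, B). Edges now: 4
Op 5: add_edge(D, B). Edges now: 5
Op 6: add_edge(D, C). Edges now: 6
Compute levels (Kahn BFS):
  sources (in-degree 0): D
  process D: level=0
    D->A: in-degree(A)=0, level(A)=1, enqueue
    D->B: in-degree(B)=1, level(B)>=1
    D->C: in-degree(C)=2, level(C)>=1
  process A: level=1
    A->B: in-degree(B)=0, level(B)=2, enqueue
    A->C: in-degree(C)=1, level(C)>=2
  process B: level=2
    B->C: in-degree(C)=0, level(C)=3, enqueue
  process C: level=3
All levels: A:1, B:2, C:3, D:0
max level = 3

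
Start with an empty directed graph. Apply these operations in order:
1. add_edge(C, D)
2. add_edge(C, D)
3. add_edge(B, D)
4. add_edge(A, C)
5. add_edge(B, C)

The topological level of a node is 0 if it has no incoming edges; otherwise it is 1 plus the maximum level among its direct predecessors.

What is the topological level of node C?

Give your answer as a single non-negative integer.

Op 1: add_edge(C, D). Edges now: 1
Op 2: add_edge(C, D) (duplicate, no change). Edges now: 1
Op 3: add_edge(B, D). Edges now: 2
Op 4: add_edge(A, C). Edges now: 3
Op 5: add_edge(B, C). Edges now: 4
Compute levels (Kahn BFS):
  sources (in-degree 0): A, B
  process A: level=0
    A->C: in-degree(C)=1, level(C)>=1
  process B: level=0
    B->C: in-degree(C)=0, level(C)=1, enqueue
    B->D: in-degree(D)=1, level(D)>=1
  process C: level=1
    C->D: in-degree(D)=0, level(D)=2, enqueue
  process D: level=2
All levels: A:0, B:0, C:1, D:2
level(C) = 1

Answer: 1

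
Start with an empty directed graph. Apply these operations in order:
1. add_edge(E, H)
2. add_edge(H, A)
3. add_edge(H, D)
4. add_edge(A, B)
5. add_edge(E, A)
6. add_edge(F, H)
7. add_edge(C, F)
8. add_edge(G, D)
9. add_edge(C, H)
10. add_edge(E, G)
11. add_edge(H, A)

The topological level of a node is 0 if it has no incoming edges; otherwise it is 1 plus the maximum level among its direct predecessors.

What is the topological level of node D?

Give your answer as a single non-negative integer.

Answer: 3

Derivation:
Op 1: add_edge(E, H). Edges now: 1
Op 2: add_edge(H, A). Edges now: 2
Op 3: add_edge(H, D). Edges now: 3
Op 4: add_edge(A, B). Edges now: 4
Op 5: add_edge(E, A). Edges now: 5
Op 6: add_edge(F, H). Edges now: 6
Op 7: add_edge(C, F). Edges now: 7
Op 8: add_edge(G, D). Edges now: 8
Op 9: add_edge(C, H). Edges now: 9
Op 10: add_edge(E, G). Edges now: 10
Op 11: add_edge(H, A) (duplicate, no change). Edges now: 10
Compute levels (Kahn BFS):
  sources (in-degree 0): C, E
  process C: level=0
    C->F: in-degree(F)=0, level(F)=1, enqueue
    C->H: in-degree(H)=2, level(H)>=1
  process E: level=0
    E->A: in-degree(A)=1, level(A)>=1
    E->G: in-degree(G)=0, level(G)=1, enqueue
    E->H: in-degree(H)=1, level(H)>=1
  process F: level=1
    F->H: in-degree(H)=0, level(H)=2, enqueue
  process G: level=1
    G->D: in-degree(D)=1, level(D)>=2
  process H: level=2
    H->A: in-degree(A)=0, level(A)=3, enqueue
    H->D: in-degree(D)=0, level(D)=3, enqueue
  process A: level=3
    A->B: in-degree(B)=0, level(B)=4, enqueue
  process D: level=3
  process B: level=4
All levels: A:3, B:4, C:0, D:3, E:0, F:1, G:1, H:2
level(D) = 3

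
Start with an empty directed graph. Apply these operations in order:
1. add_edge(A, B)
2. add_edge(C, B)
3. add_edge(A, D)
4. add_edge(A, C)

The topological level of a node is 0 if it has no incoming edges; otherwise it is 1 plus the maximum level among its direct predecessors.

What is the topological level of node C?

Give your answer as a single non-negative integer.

Answer: 1

Derivation:
Op 1: add_edge(A, B). Edges now: 1
Op 2: add_edge(C, B). Edges now: 2
Op 3: add_edge(A, D). Edges now: 3
Op 4: add_edge(A, C). Edges now: 4
Compute levels (Kahn BFS):
  sources (in-degree 0): A
  process A: level=0
    A->B: in-degree(B)=1, level(B)>=1
    A->C: in-degree(C)=0, level(C)=1, enqueue
    A->D: in-degree(D)=0, level(D)=1, enqueue
  process C: level=1
    C->B: in-degree(B)=0, level(B)=2, enqueue
  process D: level=1
  process B: level=2
All levels: A:0, B:2, C:1, D:1
level(C) = 1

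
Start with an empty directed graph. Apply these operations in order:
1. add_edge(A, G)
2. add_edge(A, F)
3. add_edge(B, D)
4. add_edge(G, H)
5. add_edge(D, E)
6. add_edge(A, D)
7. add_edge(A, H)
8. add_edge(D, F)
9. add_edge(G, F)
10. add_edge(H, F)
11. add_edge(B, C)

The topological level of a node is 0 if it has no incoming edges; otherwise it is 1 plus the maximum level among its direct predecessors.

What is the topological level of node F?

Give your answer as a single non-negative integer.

Op 1: add_edge(A, G). Edges now: 1
Op 2: add_edge(A, F). Edges now: 2
Op 3: add_edge(B, D). Edges now: 3
Op 4: add_edge(G, H). Edges now: 4
Op 5: add_edge(D, E). Edges now: 5
Op 6: add_edge(A, D). Edges now: 6
Op 7: add_edge(A, H). Edges now: 7
Op 8: add_edge(D, F). Edges now: 8
Op 9: add_edge(G, F). Edges now: 9
Op 10: add_edge(H, F). Edges now: 10
Op 11: add_edge(B, C). Edges now: 11
Compute levels (Kahn BFS):
  sources (in-degree 0): A, B
  process A: level=0
    A->D: in-degree(D)=1, level(D)>=1
    A->F: in-degree(F)=3, level(F)>=1
    A->G: in-degree(G)=0, level(G)=1, enqueue
    A->H: in-degree(H)=1, level(H)>=1
  process B: level=0
    B->C: in-degree(C)=0, level(C)=1, enqueue
    B->D: in-degree(D)=0, level(D)=1, enqueue
  process G: level=1
    G->F: in-degree(F)=2, level(F)>=2
    G->H: in-degree(H)=0, level(H)=2, enqueue
  process C: level=1
  process D: level=1
    D->E: in-degree(E)=0, level(E)=2, enqueue
    D->F: in-degree(F)=1, level(F)>=2
  process H: level=2
    H->F: in-degree(F)=0, level(F)=3, enqueue
  process E: level=2
  process F: level=3
All levels: A:0, B:0, C:1, D:1, E:2, F:3, G:1, H:2
level(F) = 3

Answer: 3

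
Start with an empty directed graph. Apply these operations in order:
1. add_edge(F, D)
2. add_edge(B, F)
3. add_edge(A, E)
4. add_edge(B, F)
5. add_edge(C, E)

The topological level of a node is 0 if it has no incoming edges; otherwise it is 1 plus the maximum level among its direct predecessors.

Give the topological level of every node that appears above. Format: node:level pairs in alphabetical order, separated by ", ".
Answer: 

Op 1: add_edge(F, D). Edges now: 1
Op 2: add_edge(B, F). Edges now: 2
Op 3: add_edge(A, E). Edges now: 3
Op 4: add_edge(B, F) (duplicate, no change). Edges now: 3
Op 5: add_edge(C, E). Edges now: 4
Compute levels (Kahn BFS):
  sources (in-degree 0): A, B, C
  process A: level=0
    A->E: in-degree(E)=1, level(E)>=1
  process B: level=0
    B->F: in-degree(F)=0, level(F)=1, enqueue
  process C: level=0
    C->E: in-degree(E)=0, level(E)=1, enqueue
  process F: level=1
    F->D: in-degree(D)=0, level(D)=2, enqueue
  process E: level=1
  process D: level=2
All levels: A:0, B:0, C:0, D:2, E:1, F:1

Answer: A:0, B:0, C:0, D:2, E:1, F:1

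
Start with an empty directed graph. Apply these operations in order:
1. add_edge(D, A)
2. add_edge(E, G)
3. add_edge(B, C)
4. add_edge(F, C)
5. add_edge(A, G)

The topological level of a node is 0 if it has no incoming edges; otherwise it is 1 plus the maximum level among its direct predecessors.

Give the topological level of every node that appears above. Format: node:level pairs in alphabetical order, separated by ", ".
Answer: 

Op 1: add_edge(D, A). Edges now: 1
Op 2: add_edge(E, G). Edges now: 2
Op 3: add_edge(B, C). Edges now: 3
Op 4: add_edge(F, C). Edges now: 4
Op 5: add_edge(A, G). Edges now: 5
Compute levels (Kahn BFS):
  sources (in-degree 0): B, D, E, F
  process B: level=0
    B->C: in-degree(C)=1, level(C)>=1
  process D: level=0
    D->A: in-degree(A)=0, level(A)=1, enqueue
  process E: level=0
    E->G: in-degree(G)=1, level(G)>=1
  process F: level=0
    F->C: in-degree(C)=0, level(C)=1, enqueue
  process A: level=1
    A->G: in-degree(G)=0, level(G)=2, enqueue
  process C: level=1
  process G: level=2
All levels: A:1, B:0, C:1, D:0, E:0, F:0, G:2

Answer: A:1, B:0, C:1, D:0, E:0, F:0, G:2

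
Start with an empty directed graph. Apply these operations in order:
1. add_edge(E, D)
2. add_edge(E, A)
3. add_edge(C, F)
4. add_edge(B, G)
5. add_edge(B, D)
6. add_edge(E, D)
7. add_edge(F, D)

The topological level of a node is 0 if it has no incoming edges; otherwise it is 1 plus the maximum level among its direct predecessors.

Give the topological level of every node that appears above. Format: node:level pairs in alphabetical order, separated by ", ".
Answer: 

Op 1: add_edge(E, D). Edges now: 1
Op 2: add_edge(E, A). Edges now: 2
Op 3: add_edge(C, F). Edges now: 3
Op 4: add_edge(B, G). Edges now: 4
Op 5: add_edge(B, D). Edges now: 5
Op 6: add_edge(E, D) (duplicate, no change). Edges now: 5
Op 7: add_edge(F, D). Edges now: 6
Compute levels (Kahn BFS):
  sources (in-degree 0): B, C, E
  process B: level=0
    B->D: in-degree(D)=2, level(D)>=1
    B->G: in-degree(G)=0, level(G)=1, enqueue
  process C: level=0
    C->F: in-degree(F)=0, level(F)=1, enqueue
  process E: level=0
    E->A: in-degree(A)=0, level(A)=1, enqueue
    E->D: in-degree(D)=1, level(D)>=1
  process G: level=1
  process F: level=1
    F->D: in-degree(D)=0, level(D)=2, enqueue
  process A: level=1
  process D: level=2
All levels: A:1, B:0, C:0, D:2, E:0, F:1, G:1

Answer: A:1, B:0, C:0, D:2, E:0, F:1, G:1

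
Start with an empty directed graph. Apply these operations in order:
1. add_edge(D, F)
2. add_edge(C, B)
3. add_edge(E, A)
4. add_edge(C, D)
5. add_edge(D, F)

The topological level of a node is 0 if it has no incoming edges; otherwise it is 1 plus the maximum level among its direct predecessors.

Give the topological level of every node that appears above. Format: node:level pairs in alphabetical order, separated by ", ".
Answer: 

Answer: A:1, B:1, C:0, D:1, E:0, F:2

Derivation:
Op 1: add_edge(D, F). Edges now: 1
Op 2: add_edge(C, B). Edges now: 2
Op 3: add_edge(E, A). Edges now: 3
Op 4: add_edge(C, D). Edges now: 4
Op 5: add_edge(D, F) (duplicate, no change). Edges now: 4
Compute levels (Kahn BFS):
  sources (in-degree 0): C, E
  process C: level=0
    C->B: in-degree(B)=0, level(B)=1, enqueue
    C->D: in-degree(D)=0, level(D)=1, enqueue
  process E: level=0
    E->A: in-degree(A)=0, level(A)=1, enqueue
  process B: level=1
  process D: level=1
    D->F: in-degree(F)=0, level(F)=2, enqueue
  process A: level=1
  process F: level=2
All levels: A:1, B:1, C:0, D:1, E:0, F:2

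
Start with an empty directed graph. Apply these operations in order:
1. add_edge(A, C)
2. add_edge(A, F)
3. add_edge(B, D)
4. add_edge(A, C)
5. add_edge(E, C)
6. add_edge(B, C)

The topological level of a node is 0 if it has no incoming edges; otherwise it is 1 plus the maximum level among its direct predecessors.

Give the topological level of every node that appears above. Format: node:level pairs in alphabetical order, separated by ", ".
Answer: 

Answer: A:0, B:0, C:1, D:1, E:0, F:1

Derivation:
Op 1: add_edge(A, C). Edges now: 1
Op 2: add_edge(A, F). Edges now: 2
Op 3: add_edge(B, D). Edges now: 3
Op 4: add_edge(A, C) (duplicate, no change). Edges now: 3
Op 5: add_edge(E, C). Edges now: 4
Op 6: add_edge(B, C). Edges now: 5
Compute levels (Kahn BFS):
  sources (in-degree 0): A, B, E
  process A: level=0
    A->C: in-degree(C)=2, level(C)>=1
    A->F: in-degree(F)=0, level(F)=1, enqueue
  process B: level=0
    B->C: in-degree(C)=1, level(C)>=1
    B->D: in-degree(D)=0, level(D)=1, enqueue
  process E: level=0
    E->C: in-degree(C)=0, level(C)=1, enqueue
  process F: level=1
  process D: level=1
  process C: level=1
All levels: A:0, B:0, C:1, D:1, E:0, F:1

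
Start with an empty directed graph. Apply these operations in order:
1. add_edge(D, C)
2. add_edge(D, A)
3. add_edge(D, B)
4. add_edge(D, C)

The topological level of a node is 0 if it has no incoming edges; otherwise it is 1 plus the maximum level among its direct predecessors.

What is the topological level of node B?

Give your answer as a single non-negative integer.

Answer: 1

Derivation:
Op 1: add_edge(D, C). Edges now: 1
Op 2: add_edge(D, A). Edges now: 2
Op 3: add_edge(D, B). Edges now: 3
Op 4: add_edge(D, C) (duplicate, no change). Edges now: 3
Compute levels (Kahn BFS):
  sources (in-degree 0): D
  process D: level=0
    D->A: in-degree(A)=0, level(A)=1, enqueue
    D->B: in-degree(B)=0, level(B)=1, enqueue
    D->C: in-degree(C)=0, level(C)=1, enqueue
  process A: level=1
  process B: level=1
  process C: level=1
All levels: A:1, B:1, C:1, D:0
level(B) = 1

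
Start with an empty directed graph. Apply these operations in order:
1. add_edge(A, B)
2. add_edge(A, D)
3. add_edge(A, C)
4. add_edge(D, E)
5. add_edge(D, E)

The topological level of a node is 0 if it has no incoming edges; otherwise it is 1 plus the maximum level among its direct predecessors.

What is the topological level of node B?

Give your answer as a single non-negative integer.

Op 1: add_edge(A, B). Edges now: 1
Op 2: add_edge(A, D). Edges now: 2
Op 3: add_edge(A, C). Edges now: 3
Op 4: add_edge(D, E). Edges now: 4
Op 5: add_edge(D, E) (duplicate, no change). Edges now: 4
Compute levels (Kahn BFS):
  sources (in-degree 0): A
  process A: level=0
    A->B: in-degree(B)=0, level(B)=1, enqueue
    A->C: in-degree(C)=0, level(C)=1, enqueue
    A->D: in-degree(D)=0, level(D)=1, enqueue
  process B: level=1
  process C: level=1
  process D: level=1
    D->E: in-degree(E)=0, level(E)=2, enqueue
  process E: level=2
All levels: A:0, B:1, C:1, D:1, E:2
level(B) = 1

Answer: 1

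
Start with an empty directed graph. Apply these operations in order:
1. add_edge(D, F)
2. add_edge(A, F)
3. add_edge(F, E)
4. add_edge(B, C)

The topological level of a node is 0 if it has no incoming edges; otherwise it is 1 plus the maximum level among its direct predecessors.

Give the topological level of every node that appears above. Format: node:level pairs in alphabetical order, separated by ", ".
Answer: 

Answer: A:0, B:0, C:1, D:0, E:2, F:1

Derivation:
Op 1: add_edge(D, F). Edges now: 1
Op 2: add_edge(A, F). Edges now: 2
Op 3: add_edge(F, E). Edges now: 3
Op 4: add_edge(B, C). Edges now: 4
Compute levels (Kahn BFS):
  sources (in-degree 0): A, B, D
  process A: level=0
    A->F: in-degree(F)=1, level(F)>=1
  process B: level=0
    B->C: in-degree(C)=0, level(C)=1, enqueue
  process D: level=0
    D->F: in-degree(F)=0, level(F)=1, enqueue
  process C: level=1
  process F: level=1
    F->E: in-degree(E)=0, level(E)=2, enqueue
  process E: level=2
All levels: A:0, B:0, C:1, D:0, E:2, F:1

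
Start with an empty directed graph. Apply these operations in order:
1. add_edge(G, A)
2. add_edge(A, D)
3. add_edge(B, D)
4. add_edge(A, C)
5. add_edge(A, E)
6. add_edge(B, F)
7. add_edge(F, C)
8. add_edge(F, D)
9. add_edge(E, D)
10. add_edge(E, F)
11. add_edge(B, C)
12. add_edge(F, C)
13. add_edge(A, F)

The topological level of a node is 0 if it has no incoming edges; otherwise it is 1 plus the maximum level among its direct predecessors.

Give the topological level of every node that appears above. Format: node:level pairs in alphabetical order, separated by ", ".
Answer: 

Op 1: add_edge(G, A). Edges now: 1
Op 2: add_edge(A, D). Edges now: 2
Op 3: add_edge(B, D). Edges now: 3
Op 4: add_edge(A, C). Edges now: 4
Op 5: add_edge(A, E). Edges now: 5
Op 6: add_edge(B, F). Edges now: 6
Op 7: add_edge(F, C). Edges now: 7
Op 8: add_edge(F, D). Edges now: 8
Op 9: add_edge(E, D). Edges now: 9
Op 10: add_edge(E, F). Edges now: 10
Op 11: add_edge(B, C). Edges now: 11
Op 12: add_edge(F, C) (duplicate, no change). Edges now: 11
Op 13: add_edge(A, F). Edges now: 12
Compute levels (Kahn BFS):
  sources (in-degree 0): B, G
  process B: level=0
    B->C: in-degree(C)=2, level(C)>=1
    B->D: in-degree(D)=3, level(D)>=1
    B->F: in-degree(F)=2, level(F)>=1
  process G: level=0
    G->A: in-degree(A)=0, level(A)=1, enqueue
  process A: level=1
    A->C: in-degree(C)=1, level(C)>=2
    A->D: in-degree(D)=2, level(D)>=2
    A->E: in-degree(E)=0, level(E)=2, enqueue
    A->F: in-degree(F)=1, level(F)>=2
  process E: level=2
    E->D: in-degree(D)=1, level(D)>=3
    E->F: in-degree(F)=0, level(F)=3, enqueue
  process F: level=3
    F->C: in-degree(C)=0, level(C)=4, enqueue
    F->D: in-degree(D)=0, level(D)=4, enqueue
  process C: level=4
  process D: level=4
All levels: A:1, B:0, C:4, D:4, E:2, F:3, G:0

Answer: A:1, B:0, C:4, D:4, E:2, F:3, G:0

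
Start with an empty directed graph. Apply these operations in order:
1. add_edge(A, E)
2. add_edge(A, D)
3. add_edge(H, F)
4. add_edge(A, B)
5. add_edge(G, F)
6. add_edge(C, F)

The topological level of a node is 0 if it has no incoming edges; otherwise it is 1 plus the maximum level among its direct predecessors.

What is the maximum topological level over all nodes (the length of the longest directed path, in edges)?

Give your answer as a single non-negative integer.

Op 1: add_edge(A, E). Edges now: 1
Op 2: add_edge(A, D). Edges now: 2
Op 3: add_edge(H, F). Edges now: 3
Op 4: add_edge(A, B). Edges now: 4
Op 5: add_edge(G, F). Edges now: 5
Op 6: add_edge(C, F). Edges now: 6
Compute levels (Kahn BFS):
  sources (in-degree 0): A, C, G, H
  process A: level=0
    A->B: in-degree(B)=0, level(B)=1, enqueue
    A->D: in-degree(D)=0, level(D)=1, enqueue
    A->E: in-degree(E)=0, level(E)=1, enqueue
  process C: level=0
    C->F: in-degree(F)=2, level(F)>=1
  process G: level=0
    G->F: in-degree(F)=1, level(F)>=1
  process H: level=0
    H->F: in-degree(F)=0, level(F)=1, enqueue
  process B: level=1
  process D: level=1
  process E: level=1
  process F: level=1
All levels: A:0, B:1, C:0, D:1, E:1, F:1, G:0, H:0
max level = 1

Answer: 1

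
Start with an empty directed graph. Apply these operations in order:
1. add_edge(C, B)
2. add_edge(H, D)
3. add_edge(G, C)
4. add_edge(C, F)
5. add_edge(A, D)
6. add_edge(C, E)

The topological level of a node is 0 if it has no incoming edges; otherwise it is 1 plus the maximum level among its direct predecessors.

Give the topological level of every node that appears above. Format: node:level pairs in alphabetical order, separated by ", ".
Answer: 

Op 1: add_edge(C, B). Edges now: 1
Op 2: add_edge(H, D). Edges now: 2
Op 3: add_edge(G, C). Edges now: 3
Op 4: add_edge(C, F). Edges now: 4
Op 5: add_edge(A, D). Edges now: 5
Op 6: add_edge(C, E). Edges now: 6
Compute levels (Kahn BFS):
  sources (in-degree 0): A, G, H
  process A: level=0
    A->D: in-degree(D)=1, level(D)>=1
  process G: level=0
    G->C: in-degree(C)=0, level(C)=1, enqueue
  process H: level=0
    H->D: in-degree(D)=0, level(D)=1, enqueue
  process C: level=1
    C->B: in-degree(B)=0, level(B)=2, enqueue
    C->E: in-degree(E)=0, level(E)=2, enqueue
    C->F: in-degree(F)=0, level(F)=2, enqueue
  process D: level=1
  process B: level=2
  process E: level=2
  process F: level=2
All levels: A:0, B:2, C:1, D:1, E:2, F:2, G:0, H:0

Answer: A:0, B:2, C:1, D:1, E:2, F:2, G:0, H:0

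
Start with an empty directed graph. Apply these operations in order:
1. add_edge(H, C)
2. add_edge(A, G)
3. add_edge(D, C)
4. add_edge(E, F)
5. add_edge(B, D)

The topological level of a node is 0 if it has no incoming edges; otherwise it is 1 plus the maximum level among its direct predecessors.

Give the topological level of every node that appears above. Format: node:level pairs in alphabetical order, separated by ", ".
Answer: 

Op 1: add_edge(H, C). Edges now: 1
Op 2: add_edge(A, G). Edges now: 2
Op 3: add_edge(D, C). Edges now: 3
Op 4: add_edge(E, F). Edges now: 4
Op 5: add_edge(B, D). Edges now: 5
Compute levels (Kahn BFS):
  sources (in-degree 0): A, B, E, H
  process A: level=0
    A->G: in-degree(G)=0, level(G)=1, enqueue
  process B: level=0
    B->D: in-degree(D)=0, level(D)=1, enqueue
  process E: level=0
    E->F: in-degree(F)=0, level(F)=1, enqueue
  process H: level=0
    H->C: in-degree(C)=1, level(C)>=1
  process G: level=1
  process D: level=1
    D->C: in-degree(C)=0, level(C)=2, enqueue
  process F: level=1
  process C: level=2
All levels: A:0, B:0, C:2, D:1, E:0, F:1, G:1, H:0

Answer: A:0, B:0, C:2, D:1, E:0, F:1, G:1, H:0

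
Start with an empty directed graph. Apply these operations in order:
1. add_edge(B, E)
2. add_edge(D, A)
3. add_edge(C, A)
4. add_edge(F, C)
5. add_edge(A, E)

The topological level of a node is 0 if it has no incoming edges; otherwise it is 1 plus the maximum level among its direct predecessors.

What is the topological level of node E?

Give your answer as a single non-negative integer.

Answer: 3

Derivation:
Op 1: add_edge(B, E). Edges now: 1
Op 2: add_edge(D, A). Edges now: 2
Op 3: add_edge(C, A). Edges now: 3
Op 4: add_edge(F, C). Edges now: 4
Op 5: add_edge(A, E). Edges now: 5
Compute levels (Kahn BFS):
  sources (in-degree 0): B, D, F
  process B: level=0
    B->E: in-degree(E)=1, level(E)>=1
  process D: level=0
    D->A: in-degree(A)=1, level(A)>=1
  process F: level=0
    F->C: in-degree(C)=0, level(C)=1, enqueue
  process C: level=1
    C->A: in-degree(A)=0, level(A)=2, enqueue
  process A: level=2
    A->E: in-degree(E)=0, level(E)=3, enqueue
  process E: level=3
All levels: A:2, B:0, C:1, D:0, E:3, F:0
level(E) = 3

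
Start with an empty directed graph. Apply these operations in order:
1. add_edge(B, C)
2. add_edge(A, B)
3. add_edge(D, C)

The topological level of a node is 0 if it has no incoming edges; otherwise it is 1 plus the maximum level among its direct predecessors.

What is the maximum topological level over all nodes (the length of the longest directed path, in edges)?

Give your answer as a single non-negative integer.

Answer: 2

Derivation:
Op 1: add_edge(B, C). Edges now: 1
Op 2: add_edge(A, B). Edges now: 2
Op 3: add_edge(D, C). Edges now: 3
Compute levels (Kahn BFS):
  sources (in-degree 0): A, D
  process A: level=0
    A->B: in-degree(B)=0, level(B)=1, enqueue
  process D: level=0
    D->C: in-degree(C)=1, level(C)>=1
  process B: level=1
    B->C: in-degree(C)=0, level(C)=2, enqueue
  process C: level=2
All levels: A:0, B:1, C:2, D:0
max level = 2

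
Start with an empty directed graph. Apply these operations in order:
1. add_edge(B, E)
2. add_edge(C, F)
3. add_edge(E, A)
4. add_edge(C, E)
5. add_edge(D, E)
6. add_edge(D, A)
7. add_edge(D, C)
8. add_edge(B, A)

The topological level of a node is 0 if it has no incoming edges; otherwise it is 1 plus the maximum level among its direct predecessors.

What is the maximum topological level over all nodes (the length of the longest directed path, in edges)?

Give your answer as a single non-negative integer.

Op 1: add_edge(B, E). Edges now: 1
Op 2: add_edge(C, F). Edges now: 2
Op 3: add_edge(E, A). Edges now: 3
Op 4: add_edge(C, E). Edges now: 4
Op 5: add_edge(D, E). Edges now: 5
Op 6: add_edge(D, A). Edges now: 6
Op 7: add_edge(D, C). Edges now: 7
Op 8: add_edge(B, A). Edges now: 8
Compute levels (Kahn BFS):
  sources (in-degree 0): B, D
  process B: level=0
    B->A: in-degree(A)=2, level(A)>=1
    B->E: in-degree(E)=2, level(E)>=1
  process D: level=0
    D->A: in-degree(A)=1, level(A)>=1
    D->C: in-degree(C)=0, level(C)=1, enqueue
    D->E: in-degree(E)=1, level(E)>=1
  process C: level=1
    C->E: in-degree(E)=0, level(E)=2, enqueue
    C->F: in-degree(F)=0, level(F)=2, enqueue
  process E: level=2
    E->A: in-degree(A)=0, level(A)=3, enqueue
  process F: level=2
  process A: level=3
All levels: A:3, B:0, C:1, D:0, E:2, F:2
max level = 3

Answer: 3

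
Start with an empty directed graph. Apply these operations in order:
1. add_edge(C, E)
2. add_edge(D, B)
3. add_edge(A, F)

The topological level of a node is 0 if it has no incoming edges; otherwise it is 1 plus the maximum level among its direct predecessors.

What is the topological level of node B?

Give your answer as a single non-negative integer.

Op 1: add_edge(C, E). Edges now: 1
Op 2: add_edge(D, B). Edges now: 2
Op 3: add_edge(A, F). Edges now: 3
Compute levels (Kahn BFS):
  sources (in-degree 0): A, C, D
  process A: level=0
    A->F: in-degree(F)=0, level(F)=1, enqueue
  process C: level=0
    C->E: in-degree(E)=0, level(E)=1, enqueue
  process D: level=0
    D->B: in-degree(B)=0, level(B)=1, enqueue
  process F: level=1
  process E: level=1
  process B: level=1
All levels: A:0, B:1, C:0, D:0, E:1, F:1
level(B) = 1

Answer: 1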